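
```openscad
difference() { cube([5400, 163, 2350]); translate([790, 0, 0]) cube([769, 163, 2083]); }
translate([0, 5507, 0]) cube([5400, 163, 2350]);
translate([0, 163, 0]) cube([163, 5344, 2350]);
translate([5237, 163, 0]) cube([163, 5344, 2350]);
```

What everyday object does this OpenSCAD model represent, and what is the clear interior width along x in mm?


A single room. The interior width is 5074 mm.

Four walls enclosing a rectangle with a door in the front wall — a room. Outside width 5400 minus two 163 mm walls gives 5074 mm.


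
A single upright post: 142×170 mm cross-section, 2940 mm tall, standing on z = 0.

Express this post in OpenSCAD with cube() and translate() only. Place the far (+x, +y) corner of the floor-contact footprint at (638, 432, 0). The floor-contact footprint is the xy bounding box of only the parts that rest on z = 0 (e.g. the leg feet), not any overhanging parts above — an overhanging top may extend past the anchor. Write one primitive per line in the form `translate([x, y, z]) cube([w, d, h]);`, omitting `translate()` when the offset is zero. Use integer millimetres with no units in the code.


translate([496, 262, 0]) cube([142, 170, 2940]);


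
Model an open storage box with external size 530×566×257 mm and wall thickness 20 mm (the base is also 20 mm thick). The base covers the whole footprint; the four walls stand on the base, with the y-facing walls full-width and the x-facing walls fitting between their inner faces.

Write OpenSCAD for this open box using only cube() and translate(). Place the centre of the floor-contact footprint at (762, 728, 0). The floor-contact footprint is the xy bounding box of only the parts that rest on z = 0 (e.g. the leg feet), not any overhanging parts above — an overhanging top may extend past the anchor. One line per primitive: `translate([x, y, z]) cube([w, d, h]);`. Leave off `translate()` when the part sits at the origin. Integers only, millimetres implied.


translate([497, 445, 0]) cube([530, 566, 20]);
translate([497, 445, 20]) cube([530, 20, 237]);
translate([497, 991, 20]) cube([530, 20, 237]);
translate([497, 465, 20]) cube([20, 526, 237]);
translate([1007, 465, 20]) cube([20, 526, 237]);


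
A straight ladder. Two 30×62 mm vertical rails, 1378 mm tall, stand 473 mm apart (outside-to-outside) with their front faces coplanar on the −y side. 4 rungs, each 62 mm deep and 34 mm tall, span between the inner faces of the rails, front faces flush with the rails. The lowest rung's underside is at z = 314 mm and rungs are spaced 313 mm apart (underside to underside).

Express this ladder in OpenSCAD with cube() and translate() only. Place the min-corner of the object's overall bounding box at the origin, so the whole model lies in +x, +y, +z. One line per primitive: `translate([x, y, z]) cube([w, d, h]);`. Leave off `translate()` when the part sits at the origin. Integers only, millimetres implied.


cube([30, 62, 1378]);
translate([443, 0, 0]) cube([30, 62, 1378]);
translate([30, 0, 314]) cube([413, 62, 34]);
translate([30, 0, 627]) cube([413, 62, 34]);
translate([30, 0, 940]) cube([413, 62, 34]);
translate([30, 0, 1253]) cube([413, 62, 34]);


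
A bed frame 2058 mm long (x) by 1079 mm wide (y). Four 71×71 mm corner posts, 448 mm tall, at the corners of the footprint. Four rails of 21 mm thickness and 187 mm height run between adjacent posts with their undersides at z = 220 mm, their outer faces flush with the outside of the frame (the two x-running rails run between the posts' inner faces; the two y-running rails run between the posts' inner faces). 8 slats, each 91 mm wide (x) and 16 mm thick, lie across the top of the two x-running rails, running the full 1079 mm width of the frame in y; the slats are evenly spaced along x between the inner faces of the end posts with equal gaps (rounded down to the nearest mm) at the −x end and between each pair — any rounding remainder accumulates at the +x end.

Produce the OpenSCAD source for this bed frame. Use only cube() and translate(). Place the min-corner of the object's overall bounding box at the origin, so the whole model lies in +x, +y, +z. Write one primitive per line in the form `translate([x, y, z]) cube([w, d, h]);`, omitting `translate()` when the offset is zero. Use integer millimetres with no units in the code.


cube([71, 71, 448]);
translate([0, 1008, 0]) cube([71, 71, 448]);
translate([1987, 0, 0]) cube([71, 71, 448]);
translate([1987, 1008, 0]) cube([71, 71, 448]);
translate([71, 0, 220]) cube([1916, 21, 187]);
translate([71, 1058, 220]) cube([1916, 21, 187]);
translate([0, 71, 220]) cube([21, 937, 187]);
translate([2037, 71, 220]) cube([21, 937, 187]);
translate([203, 0, 407]) cube([91, 1079, 16]);
translate([426, 0, 407]) cube([91, 1079, 16]);
translate([649, 0, 407]) cube([91, 1079, 16]);
translate([872, 0, 407]) cube([91, 1079, 16]);
translate([1095, 0, 407]) cube([91, 1079, 16]);
translate([1318, 0, 407]) cube([91, 1079, 16]);
translate([1541, 0, 407]) cube([91, 1079, 16]);
translate([1764, 0, 407]) cube([91, 1079, 16]);


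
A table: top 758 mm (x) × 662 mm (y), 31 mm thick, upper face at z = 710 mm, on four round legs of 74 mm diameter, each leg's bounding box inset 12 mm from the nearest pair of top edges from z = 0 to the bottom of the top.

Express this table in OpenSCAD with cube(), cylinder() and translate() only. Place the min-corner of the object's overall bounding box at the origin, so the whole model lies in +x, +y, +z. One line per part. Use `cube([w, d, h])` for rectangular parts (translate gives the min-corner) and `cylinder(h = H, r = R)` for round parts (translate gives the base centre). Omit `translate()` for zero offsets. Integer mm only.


// leg_h = 710 - 31 = 679
translate([0, 0, 679]) cube([758, 662, 31]);
translate([49, 49, 0]) cylinder(h = 679, r = 37);
translate([709, 49, 0]) cylinder(h = 679, r = 37);
translate([49, 613, 0]) cylinder(h = 679, r = 37);
translate([709, 613, 0]) cylinder(h = 679, r = 37);


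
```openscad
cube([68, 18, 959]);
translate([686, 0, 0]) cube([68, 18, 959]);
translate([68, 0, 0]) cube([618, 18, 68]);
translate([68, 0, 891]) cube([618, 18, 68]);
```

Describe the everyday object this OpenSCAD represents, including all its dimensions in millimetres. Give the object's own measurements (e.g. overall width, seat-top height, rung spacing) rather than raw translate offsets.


A rectangular picture frame lying in the x–z plane (depth along y). The opening is 618 mm wide (x) by 823 mm tall (z), surrounded by a border 68 mm wide on all four sides. The frame is 18 mm deep and is made of two full-height vertical stiles with two horizontal rails fitted between them.


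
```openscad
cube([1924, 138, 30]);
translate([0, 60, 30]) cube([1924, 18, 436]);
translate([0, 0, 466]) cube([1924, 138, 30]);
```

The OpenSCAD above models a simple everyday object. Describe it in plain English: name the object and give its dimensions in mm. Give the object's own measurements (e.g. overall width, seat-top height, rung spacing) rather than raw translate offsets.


An I-beam lying along x, 1924 mm long. Overall section height 496 mm. Two flanges 138 mm wide (y) and 30 mm thick, one on the floor and one at the top; a web 18 mm thick runs between them, centred on the flange width.


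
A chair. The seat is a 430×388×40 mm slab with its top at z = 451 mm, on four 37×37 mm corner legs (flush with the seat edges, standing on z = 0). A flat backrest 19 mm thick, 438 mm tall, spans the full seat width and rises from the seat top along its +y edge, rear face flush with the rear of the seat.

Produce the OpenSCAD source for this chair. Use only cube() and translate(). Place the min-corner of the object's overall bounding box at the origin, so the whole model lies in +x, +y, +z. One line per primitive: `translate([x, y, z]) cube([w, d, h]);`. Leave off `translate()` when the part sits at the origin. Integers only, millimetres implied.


// leg_h = 451 - 40 = 411
translate([0, 0, 411]) cube([430, 388, 40]);
cube([37, 37, 411]);
translate([393, 0, 0]) cube([37, 37, 411]);
translate([0, 351, 0]) cube([37, 37, 411]);
translate([393, 351, 0]) cube([37, 37, 411]);
translate([0, 369, 451]) cube([430, 19, 438]);


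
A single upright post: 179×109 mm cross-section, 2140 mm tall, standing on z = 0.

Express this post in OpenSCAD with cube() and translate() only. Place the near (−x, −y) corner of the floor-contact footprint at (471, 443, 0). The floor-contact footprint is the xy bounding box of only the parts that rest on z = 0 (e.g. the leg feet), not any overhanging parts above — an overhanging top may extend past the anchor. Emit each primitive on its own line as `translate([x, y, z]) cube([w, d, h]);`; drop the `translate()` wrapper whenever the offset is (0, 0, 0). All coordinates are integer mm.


translate([471, 443, 0]) cube([179, 109, 2140]);


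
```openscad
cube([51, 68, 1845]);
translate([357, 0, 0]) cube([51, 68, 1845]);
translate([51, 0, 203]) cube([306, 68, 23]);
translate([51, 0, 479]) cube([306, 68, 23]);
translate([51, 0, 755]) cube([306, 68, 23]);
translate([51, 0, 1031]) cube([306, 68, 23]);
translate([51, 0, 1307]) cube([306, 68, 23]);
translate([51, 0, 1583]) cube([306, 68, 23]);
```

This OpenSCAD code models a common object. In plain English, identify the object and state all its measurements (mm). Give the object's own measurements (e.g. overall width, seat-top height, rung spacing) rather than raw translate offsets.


A straight ladder. Two 51×68 mm vertical rails, 1845 mm tall, stand 408 mm apart (outside-to-outside) with their front faces coplanar on the −y side. 6 rungs, each 68 mm deep and 23 mm tall, span between the inner faces of the rails, front faces flush with the rails. The lowest rung's underside is at z = 203 mm and rungs are spaced 276 mm apart (underside to underside).


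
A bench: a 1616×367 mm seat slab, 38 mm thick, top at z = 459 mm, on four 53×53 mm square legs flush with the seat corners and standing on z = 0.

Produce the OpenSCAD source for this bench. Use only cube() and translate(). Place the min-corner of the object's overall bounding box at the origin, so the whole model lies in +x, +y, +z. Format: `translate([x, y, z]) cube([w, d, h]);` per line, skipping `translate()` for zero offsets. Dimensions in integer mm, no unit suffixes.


// leg_h = 459 − 38 = 421
translate([0, 0, 421]) cube([1616, 367, 38]);
cube([53, 53, 421]);
translate([0, 314, 0]) cube([53, 53, 421]);
translate([1563, 0, 0]) cube([53, 53, 421]);
translate([1563, 314, 0]) cube([53, 53, 421]);


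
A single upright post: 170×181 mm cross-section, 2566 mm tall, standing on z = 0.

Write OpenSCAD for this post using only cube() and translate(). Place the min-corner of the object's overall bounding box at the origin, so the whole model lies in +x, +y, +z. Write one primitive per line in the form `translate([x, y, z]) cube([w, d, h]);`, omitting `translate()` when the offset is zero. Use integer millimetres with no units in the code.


cube([170, 181, 2566]);


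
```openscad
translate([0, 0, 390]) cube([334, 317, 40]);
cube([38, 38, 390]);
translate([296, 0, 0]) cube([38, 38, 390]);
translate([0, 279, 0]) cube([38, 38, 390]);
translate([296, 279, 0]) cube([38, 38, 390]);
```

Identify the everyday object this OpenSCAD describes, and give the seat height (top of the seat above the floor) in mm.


A stool. The seat height is 430 mm.

A 334×317×40 slab at z = 390 on four corner posts — a stool. The seat top is 390 + 40 = 430 mm.


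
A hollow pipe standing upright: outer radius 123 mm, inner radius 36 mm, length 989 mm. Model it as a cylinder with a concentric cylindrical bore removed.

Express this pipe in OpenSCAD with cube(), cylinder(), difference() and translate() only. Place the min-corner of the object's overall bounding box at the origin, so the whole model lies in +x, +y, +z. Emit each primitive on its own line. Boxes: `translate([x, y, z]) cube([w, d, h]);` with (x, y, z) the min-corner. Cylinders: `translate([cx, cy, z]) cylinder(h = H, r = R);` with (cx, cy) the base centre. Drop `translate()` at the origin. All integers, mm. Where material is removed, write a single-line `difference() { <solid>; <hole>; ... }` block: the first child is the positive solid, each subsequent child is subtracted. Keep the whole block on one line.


difference() { translate([123, 123, 0]) cylinder(h = 989, r = 123); translate([123, 123, 0]) cylinder(h = 989, r = 36); }


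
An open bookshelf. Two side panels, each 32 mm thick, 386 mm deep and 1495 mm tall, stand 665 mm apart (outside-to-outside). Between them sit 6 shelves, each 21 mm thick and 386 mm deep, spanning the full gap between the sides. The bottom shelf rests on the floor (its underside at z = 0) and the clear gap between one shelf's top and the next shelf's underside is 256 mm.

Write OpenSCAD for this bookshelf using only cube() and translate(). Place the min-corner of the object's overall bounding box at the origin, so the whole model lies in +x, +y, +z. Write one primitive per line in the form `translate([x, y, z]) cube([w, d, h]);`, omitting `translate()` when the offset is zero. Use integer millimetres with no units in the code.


cube([32, 386, 1495]);
translate([633, 0, 0]) cube([32, 386, 1495]);
translate([32, 0, 0]) cube([601, 386, 21]);
translate([32, 0, 277]) cube([601, 386, 21]);
translate([32, 0, 554]) cube([601, 386, 21]);
translate([32, 0, 831]) cube([601, 386, 21]);
translate([32, 0, 1108]) cube([601, 386, 21]);
translate([32, 0, 1385]) cube([601, 386, 21]);


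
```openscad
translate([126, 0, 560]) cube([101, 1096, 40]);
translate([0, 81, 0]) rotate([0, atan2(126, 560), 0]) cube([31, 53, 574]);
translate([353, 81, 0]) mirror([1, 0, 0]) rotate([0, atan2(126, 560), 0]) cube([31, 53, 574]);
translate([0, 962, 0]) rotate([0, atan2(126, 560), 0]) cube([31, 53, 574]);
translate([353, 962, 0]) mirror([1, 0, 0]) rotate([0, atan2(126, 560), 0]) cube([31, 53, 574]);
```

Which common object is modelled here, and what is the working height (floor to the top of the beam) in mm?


A sawhorse. The overall height is 600 mm.

A beam across two mirrored pairs of raked legs — a sawhorse. The beam's underside is at z = 560 (matching the legs' vertical rise in atan2(126, 560)) and the beam is 40 mm tall, so its top is at 560 + 40 = 600 mm. The raked legs top out at the beam's underside, so that is the highest point.


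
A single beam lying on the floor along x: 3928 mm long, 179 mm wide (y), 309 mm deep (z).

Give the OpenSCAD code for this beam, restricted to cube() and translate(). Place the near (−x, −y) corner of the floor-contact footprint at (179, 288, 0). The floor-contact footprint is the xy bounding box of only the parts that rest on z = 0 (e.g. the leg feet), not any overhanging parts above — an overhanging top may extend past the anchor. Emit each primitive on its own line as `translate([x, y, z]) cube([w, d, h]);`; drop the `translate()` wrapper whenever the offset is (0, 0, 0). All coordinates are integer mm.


translate([179, 288, 0]) cube([3928, 179, 309]);


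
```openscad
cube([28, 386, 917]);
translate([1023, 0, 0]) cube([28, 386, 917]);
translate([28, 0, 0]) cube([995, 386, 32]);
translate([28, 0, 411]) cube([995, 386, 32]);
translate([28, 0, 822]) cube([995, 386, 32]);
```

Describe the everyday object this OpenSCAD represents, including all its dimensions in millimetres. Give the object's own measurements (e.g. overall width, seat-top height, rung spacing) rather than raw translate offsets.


An open bookshelf. Two side panels, each 28 mm thick, 386 mm deep and 917 mm tall, stand 1051 mm apart (outside-to-outside). Between them sit 3 shelves, each 32 mm thick and 386 mm deep, spanning the full gap between the sides. The bottom shelf rests on the floor (its underside at z = 0) and the clear gap between one shelf's top and the next shelf's underside is 379 mm.


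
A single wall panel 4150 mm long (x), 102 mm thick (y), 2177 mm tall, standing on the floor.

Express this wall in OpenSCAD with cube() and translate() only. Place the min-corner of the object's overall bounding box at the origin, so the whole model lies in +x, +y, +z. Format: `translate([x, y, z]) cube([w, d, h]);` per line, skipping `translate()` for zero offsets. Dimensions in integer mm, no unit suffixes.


cube([4150, 102, 2177]);


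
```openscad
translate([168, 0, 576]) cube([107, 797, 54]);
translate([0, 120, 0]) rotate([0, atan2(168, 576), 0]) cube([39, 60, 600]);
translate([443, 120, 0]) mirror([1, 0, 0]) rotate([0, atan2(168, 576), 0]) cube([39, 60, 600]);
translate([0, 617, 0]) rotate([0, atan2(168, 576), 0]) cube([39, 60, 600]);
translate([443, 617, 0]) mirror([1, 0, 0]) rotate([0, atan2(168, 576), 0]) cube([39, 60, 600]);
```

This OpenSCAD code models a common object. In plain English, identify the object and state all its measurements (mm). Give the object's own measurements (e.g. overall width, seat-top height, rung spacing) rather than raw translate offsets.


A sawhorse. A 107×797×54 mm beam (x, y, z) sits on two A-frame leg pairs. Each pair is two raked legs of 39×60 mm section (60 mm along y) splaying symmetrically in x. Each leg rises 576 mm vertically over 168 mm of horizontal reach and is 600 mm long along its own axis. Every leg's outer bottom edge rests on the floor and its outer top edge meets a bottom edge of the beam — the left legs (tilting toward +x) meet the beam's −x bottom edge, the right legs (their mirror images, tilting toward −x) meet its +x bottom edge — so the leg tops tuck under the beam, the beam's underside is 576 mm above the floor, and the feet are 443 mm apart outside-to-outside with the beam centred between them. The two leg pairs are set in 120 mm from either end of the beam.


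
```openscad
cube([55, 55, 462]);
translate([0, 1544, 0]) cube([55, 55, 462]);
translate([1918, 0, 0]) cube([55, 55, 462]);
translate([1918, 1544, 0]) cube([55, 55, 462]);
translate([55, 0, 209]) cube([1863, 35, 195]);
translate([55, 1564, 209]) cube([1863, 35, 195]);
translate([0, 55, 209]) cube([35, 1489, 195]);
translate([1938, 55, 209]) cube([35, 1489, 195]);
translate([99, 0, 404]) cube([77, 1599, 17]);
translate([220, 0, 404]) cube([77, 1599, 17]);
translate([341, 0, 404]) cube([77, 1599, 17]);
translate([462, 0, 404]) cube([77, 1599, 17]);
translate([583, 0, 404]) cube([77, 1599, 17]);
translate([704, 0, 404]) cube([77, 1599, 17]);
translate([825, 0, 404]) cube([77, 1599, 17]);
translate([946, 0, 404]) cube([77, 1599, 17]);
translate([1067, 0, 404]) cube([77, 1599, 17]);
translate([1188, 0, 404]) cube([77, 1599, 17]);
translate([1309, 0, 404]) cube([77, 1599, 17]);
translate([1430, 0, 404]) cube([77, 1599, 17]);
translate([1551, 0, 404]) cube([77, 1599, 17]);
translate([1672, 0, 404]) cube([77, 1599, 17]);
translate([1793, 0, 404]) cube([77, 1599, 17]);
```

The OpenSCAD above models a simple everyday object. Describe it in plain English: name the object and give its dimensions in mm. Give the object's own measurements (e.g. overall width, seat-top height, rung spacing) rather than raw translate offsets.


A bed frame 1973 mm long (x) by 1599 mm wide (y). Four 55×55 mm corner posts, 462 mm tall, at the corners of the footprint. Four rails of 35 mm thickness and 195 mm height run between adjacent posts with their undersides at z = 209 mm, their outer faces flush with the outside of the frame (the two x-running rails run between the posts' inner faces; the two y-running rails run between the posts' inner faces). 15 slats, each 77 mm wide (x) and 17 mm thick, lie across the top of the two x-running rails, running the full 1599 mm width of the frame in y; along x they sit between the end posts with a 44 mm gap after the −x posts and between neighbouring slats, leaving 48 mm before the +x posts.


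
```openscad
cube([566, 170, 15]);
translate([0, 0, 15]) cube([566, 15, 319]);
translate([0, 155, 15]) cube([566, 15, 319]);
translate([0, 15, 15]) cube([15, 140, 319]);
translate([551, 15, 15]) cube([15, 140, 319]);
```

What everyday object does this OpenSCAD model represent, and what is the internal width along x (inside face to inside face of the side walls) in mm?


An open box. The internal width is 536 mm.

A 566×170 base slab with four walls standing on it — an open box. The base is 566 mm wide and the walls are 15 mm thick, so the internal width is 566 − 2 × 15 = 536 mm.


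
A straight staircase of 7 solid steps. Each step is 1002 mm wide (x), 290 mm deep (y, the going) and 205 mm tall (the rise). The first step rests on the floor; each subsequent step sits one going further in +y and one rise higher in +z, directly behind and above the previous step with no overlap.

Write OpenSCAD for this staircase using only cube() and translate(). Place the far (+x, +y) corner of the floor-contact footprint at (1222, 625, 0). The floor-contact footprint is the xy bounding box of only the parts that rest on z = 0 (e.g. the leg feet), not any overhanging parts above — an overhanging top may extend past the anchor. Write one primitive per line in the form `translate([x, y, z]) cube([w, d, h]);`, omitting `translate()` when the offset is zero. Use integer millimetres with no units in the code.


translate([220, 335, 0]) cube([1002, 290, 205]);
translate([220, 625, 205]) cube([1002, 290, 205]);
translate([220, 915, 410]) cube([1002, 290, 205]);
translate([220, 1205, 615]) cube([1002, 290, 205]);
translate([220, 1495, 820]) cube([1002, 290, 205]);
translate([220, 1785, 1025]) cube([1002, 290, 205]);
translate([220, 2075, 1230]) cube([1002, 290, 205]);


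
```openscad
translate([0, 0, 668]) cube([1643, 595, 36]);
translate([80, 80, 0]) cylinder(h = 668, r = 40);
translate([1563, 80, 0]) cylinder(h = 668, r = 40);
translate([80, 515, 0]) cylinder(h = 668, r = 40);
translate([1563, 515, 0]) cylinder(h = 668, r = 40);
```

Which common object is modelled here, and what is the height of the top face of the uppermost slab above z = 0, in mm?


A table. The table height is 704 mm.

A 1643×595×36 slab sits at z = 668 on four Ø80 mm round legs — a table. The top surface is at 668 + 36 = 704 mm.


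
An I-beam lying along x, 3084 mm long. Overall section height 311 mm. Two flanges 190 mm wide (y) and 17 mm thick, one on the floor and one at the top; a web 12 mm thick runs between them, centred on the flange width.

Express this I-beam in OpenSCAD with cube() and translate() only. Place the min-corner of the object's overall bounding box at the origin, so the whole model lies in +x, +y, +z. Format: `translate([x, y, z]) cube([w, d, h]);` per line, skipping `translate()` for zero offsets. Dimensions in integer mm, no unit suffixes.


cube([3084, 190, 17]);
translate([0, 89, 17]) cube([3084, 12, 277]);
translate([0, 0, 294]) cube([3084, 190, 17]);


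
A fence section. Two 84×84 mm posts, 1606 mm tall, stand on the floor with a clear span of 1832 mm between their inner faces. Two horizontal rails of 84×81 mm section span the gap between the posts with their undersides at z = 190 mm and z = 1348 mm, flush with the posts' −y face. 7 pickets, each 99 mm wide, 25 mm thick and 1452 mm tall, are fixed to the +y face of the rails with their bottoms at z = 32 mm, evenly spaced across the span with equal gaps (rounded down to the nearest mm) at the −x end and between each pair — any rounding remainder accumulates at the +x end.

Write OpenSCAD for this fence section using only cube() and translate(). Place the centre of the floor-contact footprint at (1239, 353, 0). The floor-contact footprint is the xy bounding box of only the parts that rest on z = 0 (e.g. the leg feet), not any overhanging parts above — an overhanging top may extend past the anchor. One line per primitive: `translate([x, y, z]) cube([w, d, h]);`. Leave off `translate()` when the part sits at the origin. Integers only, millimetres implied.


translate([239, 311, 0]) cube([84, 84, 1606]);
translate([2155, 311, 0]) cube([84, 84, 1606]);
translate([323, 311, 190]) cube([1832, 84, 81]);
translate([323, 311, 1348]) cube([1832, 84, 81]);
translate([465, 395, 32]) cube([99, 25, 1452]);
translate([706, 395, 32]) cube([99, 25, 1452]);
translate([947, 395, 32]) cube([99, 25, 1452]);
translate([1188, 395, 32]) cube([99, 25, 1452]);
translate([1429, 395, 32]) cube([99, 25, 1452]);
translate([1670, 395, 32]) cube([99, 25, 1452]);
translate([1911, 395, 32]) cube([99, 25, 1452]);


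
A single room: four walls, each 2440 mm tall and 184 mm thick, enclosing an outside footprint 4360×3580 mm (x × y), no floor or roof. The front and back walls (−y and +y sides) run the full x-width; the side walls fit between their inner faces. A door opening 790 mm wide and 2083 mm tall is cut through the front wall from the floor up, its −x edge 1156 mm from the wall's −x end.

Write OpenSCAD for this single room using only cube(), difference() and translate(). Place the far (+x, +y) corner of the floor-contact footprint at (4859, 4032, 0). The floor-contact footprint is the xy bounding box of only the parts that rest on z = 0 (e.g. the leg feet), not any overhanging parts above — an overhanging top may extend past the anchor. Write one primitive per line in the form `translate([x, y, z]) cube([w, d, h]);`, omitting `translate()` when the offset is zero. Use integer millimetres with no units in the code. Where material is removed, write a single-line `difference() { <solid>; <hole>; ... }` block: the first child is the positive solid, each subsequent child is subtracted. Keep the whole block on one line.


difference() { translate([499, 452, 0]) cube([4360, 184, 2440]); translate([1655, 452, 0]) cube([790, 184, 2083]); }
translate([499, 3848, 0]) cube([4360, 184, 2440]);
translate([499, 636, 0]) cube([184, 3212, 2440]);
translate([4675, 636, 0]) cube([184, 3212, 2440]);


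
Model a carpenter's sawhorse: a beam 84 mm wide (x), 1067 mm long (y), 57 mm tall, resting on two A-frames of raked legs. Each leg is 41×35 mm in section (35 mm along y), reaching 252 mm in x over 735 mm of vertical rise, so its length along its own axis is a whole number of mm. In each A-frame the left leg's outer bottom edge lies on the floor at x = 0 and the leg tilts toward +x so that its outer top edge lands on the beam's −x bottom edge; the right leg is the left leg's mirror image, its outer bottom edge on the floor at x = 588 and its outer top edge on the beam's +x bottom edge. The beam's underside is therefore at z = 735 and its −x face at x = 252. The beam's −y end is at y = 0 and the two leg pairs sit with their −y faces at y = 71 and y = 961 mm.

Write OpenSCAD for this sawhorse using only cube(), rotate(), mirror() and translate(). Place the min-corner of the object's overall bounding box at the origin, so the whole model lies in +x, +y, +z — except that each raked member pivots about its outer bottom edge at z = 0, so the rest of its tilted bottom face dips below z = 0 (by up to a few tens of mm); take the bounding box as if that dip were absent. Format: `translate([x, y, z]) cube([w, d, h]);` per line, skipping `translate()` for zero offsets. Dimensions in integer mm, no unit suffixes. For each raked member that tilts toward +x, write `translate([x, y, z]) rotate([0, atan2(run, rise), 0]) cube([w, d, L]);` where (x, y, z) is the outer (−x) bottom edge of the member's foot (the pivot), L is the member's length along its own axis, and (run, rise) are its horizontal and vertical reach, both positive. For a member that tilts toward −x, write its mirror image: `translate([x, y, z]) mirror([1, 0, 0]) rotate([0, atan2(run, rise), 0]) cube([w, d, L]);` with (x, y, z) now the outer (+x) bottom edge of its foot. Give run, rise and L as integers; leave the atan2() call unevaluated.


translate([252, 0, 735]) cube([84, 1067, 57]);
translate([0, 71, 0]) rotate([0, atan2(252, 735), 0]) cube([41, 35, 777]);
translate([588, 71, 0]) mirror([1, 0, 0]) rotate([0, atan2(252, 735), 0]) cube([41, 35, 777]);
translate([0, 961, 0]) rotate([0, atan2(252, 735), 0]) cube([41, 35, 777]);
translate([588, 961, 0]) mirror([1, 0, 0]) rotate([0, atan2(252, 735), 0]) cube([41, 35, 777]);


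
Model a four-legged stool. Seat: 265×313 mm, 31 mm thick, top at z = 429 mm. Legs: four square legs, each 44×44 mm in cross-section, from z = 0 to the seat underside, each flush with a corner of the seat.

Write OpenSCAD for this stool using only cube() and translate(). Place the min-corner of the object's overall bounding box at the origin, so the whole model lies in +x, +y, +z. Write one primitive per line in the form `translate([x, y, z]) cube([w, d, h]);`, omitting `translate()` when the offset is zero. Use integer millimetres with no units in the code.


translate([0, 0, 398]) cube([265, 313, 31]);
cube([44, 44, 398]);
translate([221, 0, 0]) cube([44, 44, 398]);
translate([0, 269, 0]) cube([44, 44, 398]);
translate([221, 269, 0]) cube([44, 44, 398]);


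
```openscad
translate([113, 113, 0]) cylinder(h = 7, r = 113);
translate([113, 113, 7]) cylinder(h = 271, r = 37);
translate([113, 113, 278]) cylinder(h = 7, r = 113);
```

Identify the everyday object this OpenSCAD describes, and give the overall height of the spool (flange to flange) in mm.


A spool. The overall height is 285 mm.

Three coaxial cylinders, large–small–large — a spool. Two 7 mm flanges and a 271 mm core give 7 + 271 + 7 = 285 mm.


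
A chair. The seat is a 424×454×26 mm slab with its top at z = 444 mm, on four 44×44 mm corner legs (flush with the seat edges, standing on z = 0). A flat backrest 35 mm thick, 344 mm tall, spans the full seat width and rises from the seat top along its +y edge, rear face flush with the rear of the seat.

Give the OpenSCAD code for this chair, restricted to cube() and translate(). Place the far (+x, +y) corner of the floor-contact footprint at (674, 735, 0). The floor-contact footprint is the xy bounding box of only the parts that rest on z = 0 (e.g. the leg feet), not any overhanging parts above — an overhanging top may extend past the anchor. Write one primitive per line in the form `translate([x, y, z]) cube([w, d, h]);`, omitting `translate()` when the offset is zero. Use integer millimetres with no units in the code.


translate([250, 281, 418]) cube([424, 454, 26]);
translate([250, 281, 0]) cube([44, 44, 418]);
translate([630, 281, 0]) cube([44, 44, 418]);
translate([250, 691, 0]) cube([44, 44, 418]);
translate([630, 691, 0]) cube([44, 44, 418]);
translate([250, 700, 444]) cube([424, 35, 344]);


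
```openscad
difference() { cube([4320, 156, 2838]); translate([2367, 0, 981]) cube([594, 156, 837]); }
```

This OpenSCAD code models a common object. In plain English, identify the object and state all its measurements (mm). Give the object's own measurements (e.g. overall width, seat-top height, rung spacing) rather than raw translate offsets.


A wall 4320 mm long (x), 156 mm thick (y), 2838 mm tall, with a rectangular window opening cut through it. The opening is 594 mm wide and 837 mm tall; its sill is at z = 981 mm and its near (−x) edge is 2367 mm from the wall's −x end. The opening passes through the full wall thickness.


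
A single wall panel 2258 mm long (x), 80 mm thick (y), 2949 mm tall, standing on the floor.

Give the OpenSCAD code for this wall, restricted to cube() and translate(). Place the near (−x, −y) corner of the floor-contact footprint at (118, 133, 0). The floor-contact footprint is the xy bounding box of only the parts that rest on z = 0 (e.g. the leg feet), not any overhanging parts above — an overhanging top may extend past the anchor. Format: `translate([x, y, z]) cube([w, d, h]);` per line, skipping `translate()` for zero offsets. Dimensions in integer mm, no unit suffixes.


translate([118, 133, 0]) cube([2258, 80, 2949]);


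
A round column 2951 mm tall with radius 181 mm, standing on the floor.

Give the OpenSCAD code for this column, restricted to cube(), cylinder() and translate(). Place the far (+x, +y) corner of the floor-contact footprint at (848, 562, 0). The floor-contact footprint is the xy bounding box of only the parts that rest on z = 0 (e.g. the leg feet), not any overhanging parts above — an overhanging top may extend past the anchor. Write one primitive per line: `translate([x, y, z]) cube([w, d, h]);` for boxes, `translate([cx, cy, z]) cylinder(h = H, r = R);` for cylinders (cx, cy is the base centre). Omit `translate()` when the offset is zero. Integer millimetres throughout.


translate([667, 381, 0]) cylinder(h = 2951, r = 181);


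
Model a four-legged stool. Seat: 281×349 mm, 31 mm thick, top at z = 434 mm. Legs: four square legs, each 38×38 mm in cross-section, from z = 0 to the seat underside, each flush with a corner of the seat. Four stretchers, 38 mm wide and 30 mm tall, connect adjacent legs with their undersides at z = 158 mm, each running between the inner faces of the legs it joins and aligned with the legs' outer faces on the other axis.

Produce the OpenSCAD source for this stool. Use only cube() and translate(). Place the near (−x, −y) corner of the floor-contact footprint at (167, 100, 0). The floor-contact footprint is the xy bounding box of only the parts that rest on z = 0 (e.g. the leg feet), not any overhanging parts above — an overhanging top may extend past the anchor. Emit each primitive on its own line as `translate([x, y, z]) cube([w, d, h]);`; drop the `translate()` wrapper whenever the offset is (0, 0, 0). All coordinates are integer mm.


translate([167, 100, 403]) cube([281, 349, 31]);
translate([167, 100, 0]) cube([38, 38, 403]);
translate([410, 100, 0]) cube([38, 38, 403]);
translate([167, 411, 0]) cube([38, 38, 403]);
translate([410, 411, 0]) cube([38, 38, 403]);
translate([205, 100, 158]) cube([205, 38, 30]);
translate([205, 411, 158]) cube([205, 38, 30]);
translate([167, 138, 158]) cube([38, 273, 30]);
translate([410, 138, 158]) cube([38, 273, 30]);


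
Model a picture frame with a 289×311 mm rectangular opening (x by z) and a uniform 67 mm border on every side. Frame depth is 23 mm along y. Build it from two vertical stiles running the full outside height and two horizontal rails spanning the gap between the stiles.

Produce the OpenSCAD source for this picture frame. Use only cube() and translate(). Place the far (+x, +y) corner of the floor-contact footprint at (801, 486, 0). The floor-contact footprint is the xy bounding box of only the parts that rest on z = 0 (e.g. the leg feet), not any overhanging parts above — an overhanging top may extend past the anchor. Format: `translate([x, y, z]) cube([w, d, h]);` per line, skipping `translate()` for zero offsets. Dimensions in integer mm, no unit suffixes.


translate([378, 463, 0]) cube([67, 23, 445]);
translate([734, 463, 0]) cube([67, 23, 445]);
translate([445, 463, 0]) cube([289, 23, 67]);
translate([445, 463, 378]) cube([289, 23, 67]);


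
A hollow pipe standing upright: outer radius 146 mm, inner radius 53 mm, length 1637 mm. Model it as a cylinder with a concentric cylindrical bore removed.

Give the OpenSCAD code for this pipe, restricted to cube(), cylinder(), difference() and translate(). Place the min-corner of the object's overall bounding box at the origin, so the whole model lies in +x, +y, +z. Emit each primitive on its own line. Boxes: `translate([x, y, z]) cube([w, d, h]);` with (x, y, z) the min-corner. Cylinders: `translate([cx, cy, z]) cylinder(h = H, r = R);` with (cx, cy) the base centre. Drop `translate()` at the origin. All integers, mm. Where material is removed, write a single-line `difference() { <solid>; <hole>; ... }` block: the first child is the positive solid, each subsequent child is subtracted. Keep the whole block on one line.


difference() { translate([146, 146, 0]) cylinder(h = 1637, r = 146); translate([146, 146, 0]) cylinder(h = 1637, r = 53); }


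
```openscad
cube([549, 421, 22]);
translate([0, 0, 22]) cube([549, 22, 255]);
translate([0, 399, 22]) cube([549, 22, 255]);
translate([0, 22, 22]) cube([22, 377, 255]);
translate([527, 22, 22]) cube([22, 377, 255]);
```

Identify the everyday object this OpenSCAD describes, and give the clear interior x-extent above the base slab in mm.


An open box. The internal width is 505 mm.

A 549×421 base slab with four walls standing on it — an open box. The base is 549 mm wide and the walls are 22 mm thick, so the internal width is 549 − 2 × 22 = 505 mm.


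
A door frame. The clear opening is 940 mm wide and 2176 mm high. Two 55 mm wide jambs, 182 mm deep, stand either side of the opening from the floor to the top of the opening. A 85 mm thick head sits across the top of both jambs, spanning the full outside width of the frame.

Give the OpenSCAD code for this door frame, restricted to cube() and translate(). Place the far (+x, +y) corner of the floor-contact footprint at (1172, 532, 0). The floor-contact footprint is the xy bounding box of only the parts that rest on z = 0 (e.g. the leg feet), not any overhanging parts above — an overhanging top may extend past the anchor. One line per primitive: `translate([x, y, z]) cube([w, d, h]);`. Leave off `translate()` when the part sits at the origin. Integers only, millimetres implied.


translate([122, 350, 0]) cube([55, 182, 2176]);
translate([1117, 350, 0]) cube([55, 182, 2176]);
translate([122, 350, 2176]) cube([1050, 182, 85]);


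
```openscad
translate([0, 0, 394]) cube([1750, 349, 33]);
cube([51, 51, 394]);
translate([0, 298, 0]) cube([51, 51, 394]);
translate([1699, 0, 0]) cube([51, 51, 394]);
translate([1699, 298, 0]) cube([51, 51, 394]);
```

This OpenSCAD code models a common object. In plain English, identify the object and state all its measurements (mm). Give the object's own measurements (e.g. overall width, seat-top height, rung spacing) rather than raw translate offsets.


A long wooden bench with a 1750 mm (x) × 349 mm (y) seat, 33 mm thick, its top surface 427 mm above the floor. Four 51 mm square legs at the seat corners, flush with the edges, run from z = 0 to the seat underside.


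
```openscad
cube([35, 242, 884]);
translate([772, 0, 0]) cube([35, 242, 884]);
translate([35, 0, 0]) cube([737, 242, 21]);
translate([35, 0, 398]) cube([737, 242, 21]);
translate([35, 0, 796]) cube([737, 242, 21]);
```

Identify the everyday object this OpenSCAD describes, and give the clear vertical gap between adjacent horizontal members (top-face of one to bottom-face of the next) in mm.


A bookshelf. The clear shelf gap is 377 mm.

Two tall side panels with 3 horizontal boards between them — a bookshelf. The first two shelf undersides are at z = 0 and z = 398; with shelf thickness 21, the clear gap is 398 − 0 − 21 = 377 mm.


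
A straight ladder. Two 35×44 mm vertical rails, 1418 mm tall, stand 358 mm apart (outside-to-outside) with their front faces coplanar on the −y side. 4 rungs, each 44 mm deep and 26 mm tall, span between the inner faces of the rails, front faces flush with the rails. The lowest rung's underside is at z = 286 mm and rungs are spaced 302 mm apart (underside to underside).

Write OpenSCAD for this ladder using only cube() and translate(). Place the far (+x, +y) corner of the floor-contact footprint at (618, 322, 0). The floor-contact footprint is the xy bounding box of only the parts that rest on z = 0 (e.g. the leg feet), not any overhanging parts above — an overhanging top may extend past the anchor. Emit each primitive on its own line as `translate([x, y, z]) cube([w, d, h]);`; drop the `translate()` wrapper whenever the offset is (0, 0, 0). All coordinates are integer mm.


translate([260, 278, 0]) cube([35, 44, 1418]);
translate([583, 278, 0]) cube([35, 44, 1418]);
translate([295, 278, 286]) cube([288, 44, 26]);
translate([295, 278, 588]) cube([288, 44, 26]);
translate([295, 278, 890]) cube([288, 44, 26]);
translate([295, 278, 1192]) cube([288, 44, 26]);


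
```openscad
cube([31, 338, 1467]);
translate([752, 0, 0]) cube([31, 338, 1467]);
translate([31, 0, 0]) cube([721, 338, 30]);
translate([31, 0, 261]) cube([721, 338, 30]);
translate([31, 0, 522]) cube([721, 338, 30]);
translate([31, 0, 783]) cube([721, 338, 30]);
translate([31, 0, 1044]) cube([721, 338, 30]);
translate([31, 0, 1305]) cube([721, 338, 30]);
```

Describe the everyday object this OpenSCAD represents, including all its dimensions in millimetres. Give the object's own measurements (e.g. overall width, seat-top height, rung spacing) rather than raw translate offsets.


An open bookshelf. Two side panels, each 31 mm thick, 338 mm deep and 1467 mm tall, stand 783 mm apart (outside-to-outside). Between them sit 6 shelves, each 30 mm thick and 338 mm deep, spanning the full gap between the sides. The bottom shelf rests on the floor (its underside at z = 0) and the clear gap between one shelf's top and the next shelf's underside is 231 mm.
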